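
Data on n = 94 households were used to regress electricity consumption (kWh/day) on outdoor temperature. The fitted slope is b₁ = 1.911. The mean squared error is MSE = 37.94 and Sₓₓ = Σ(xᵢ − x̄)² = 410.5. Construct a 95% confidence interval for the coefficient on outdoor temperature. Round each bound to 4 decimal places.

(1.3072, 2.5148)

SE(b₁) = √(MSE/Sₓₓ) = √(37.94/410.5) = 0.304013.
df = n − 2 = 92.
t* = t_{0.025, 92} = 1.986086.
Margin = t* × SE = 1.986086 × 0.304013 = 0.603796.
CI: 1.911 ± 0.603796 → (1.3072, 2.5148).
With 95% confidence, each one-unit increase in outdoor temperature is associated with a change of between 1.3072 and 2.5148 kWh/day in electricity consumption.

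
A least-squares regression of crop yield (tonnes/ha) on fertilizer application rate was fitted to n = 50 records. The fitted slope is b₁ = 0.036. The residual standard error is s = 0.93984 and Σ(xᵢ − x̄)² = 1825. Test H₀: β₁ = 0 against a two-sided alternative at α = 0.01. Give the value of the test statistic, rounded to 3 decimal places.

SE(b₁) = s/√Sₓₓ = 0.93984/√1825 = 0.022.
t = 0.036 / 0.022 = 1.636.
df = n − 2 = 48.
Two-sided p ≈ 0.1083, which is ≥ 0.01, so fail to reject H₀.
The data do not give significant evidence of an association between fertilizer application rate and crop yield.

t = 1.636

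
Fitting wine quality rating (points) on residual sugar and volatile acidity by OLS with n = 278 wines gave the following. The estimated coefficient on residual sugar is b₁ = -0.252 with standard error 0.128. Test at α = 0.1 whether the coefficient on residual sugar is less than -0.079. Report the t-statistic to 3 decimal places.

t = -1.352

H₀: β₁ = -0.079 vs H₁: β₁ < -0.079.
t = (b₁ − β₁⁰)/SE = (-0.252 − (-0.079)) / 0.128 = -1.352.
df = n − k − 1 = 278 − 2 − 1 = 275.
One-sided p ≈ 0.0888, which is < 0.1, so reject H₀.
There is evidence that the true slope on residual sugar is below -0.079 points per unit, holding the other predictors fixed.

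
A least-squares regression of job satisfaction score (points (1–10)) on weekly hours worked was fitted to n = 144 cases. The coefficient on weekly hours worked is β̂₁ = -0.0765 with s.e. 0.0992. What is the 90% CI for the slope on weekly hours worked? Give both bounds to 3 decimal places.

(-0.241, 0.088)

df = n − 2 = 144 − 2 = 142.
t* = t_{0.05, 142} = 1.655655.
Margin = t* × SE = 1.655655 × 0.0992 = 0.16424.
CI: -0.0765 ± 0.16424 → (-0.241, 0.088).
With 90% confidence, each one-unit increase in weekly hours worked is associated with a change of between -0.241 and 0.088 points (1–10) in job satisfaction score.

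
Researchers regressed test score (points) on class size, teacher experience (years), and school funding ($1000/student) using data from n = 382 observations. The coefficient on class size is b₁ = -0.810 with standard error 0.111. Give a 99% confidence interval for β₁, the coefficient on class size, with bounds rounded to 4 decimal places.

df = n − k − 1 = 382 − 3 − 1 = 378.
t* = t_{0.005, 378} = 2.588898.
Margin = t* × SE = 2.588898 × 0.111 = 0.287368.
CI: -0.810 ± 0.287368 → (-1.0974, -0.5226).
With 99% confidence, each one-unit increase in class size is associated with a change of between -1.0974 and -0.5226 points in test score, holding the other predictors fixed.

(-1.0974, -0.5226)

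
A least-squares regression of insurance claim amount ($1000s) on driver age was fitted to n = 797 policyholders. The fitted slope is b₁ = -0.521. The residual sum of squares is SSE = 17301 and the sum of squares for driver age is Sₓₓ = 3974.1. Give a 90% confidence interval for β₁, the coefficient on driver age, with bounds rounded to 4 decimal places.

MSE = SSE/(n − 2) = 17301/795 = 21.7623.
SE(b₁) = √(MSE/Sₓₓ) = √(21.7623/3974.1) = 0.0740002.
df = n − 2 = 795.
t* = t_{0.05, 795} = 1.646773.
Margin = t* × SE = 1.646773 × 0.0740002 = 0.121861.
CI: -0.521 ± 0.121861 → (-0.6429, -0.3991).
With 90% confidence, each one-unit increase in driver age is associated with a change of between -0.6429 and -0.3991 $1000s in insurance claim amount.

(-0.6429, -0.3991)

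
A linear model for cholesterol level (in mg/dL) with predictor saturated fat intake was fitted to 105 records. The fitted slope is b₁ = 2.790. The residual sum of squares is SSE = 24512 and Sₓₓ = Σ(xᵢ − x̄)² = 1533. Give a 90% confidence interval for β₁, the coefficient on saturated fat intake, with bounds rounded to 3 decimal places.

MSE = SSE/(n − 2) = 24512/103 = 237.981.
SE(b₁) = √(MSE/Sₓₓ) = √(237.981/1533) = 0.394003.
df = n − 2 = 103.
t* = t_{0.05, 103} = 1.659782.
Margin = t* × SE = 1.659782 × 0.394003 = 0.65396.
CI: 2.790 ± 0.65396 → (2.136, 3.444).
With 90% confidence, each one-unit increase in saturated fat intake is associated with a change of between 2.136 and 3.444 mg/dL in cholesterol level.

(2.136, 3.444)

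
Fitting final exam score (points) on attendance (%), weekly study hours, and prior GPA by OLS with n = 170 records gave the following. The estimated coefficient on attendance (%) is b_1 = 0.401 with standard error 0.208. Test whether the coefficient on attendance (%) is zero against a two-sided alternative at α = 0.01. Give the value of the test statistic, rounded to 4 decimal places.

t = 1.9279

H₀: β₁ = 0 vs H₁: β₁ ≠ 0.
t = (b_1 − β₁⁰)/SE = 0.401 / 0.208 = 1.9279.
df = n − k − 1 = 170 − 3 − 1 = 166.
Two-sided p ≈ 0.0556, which is ≥ 0.01, so fail to reject H₀.
The data do not give significant evidence of an association between attendance (%) and final exam score, after adjusting for the other predictors.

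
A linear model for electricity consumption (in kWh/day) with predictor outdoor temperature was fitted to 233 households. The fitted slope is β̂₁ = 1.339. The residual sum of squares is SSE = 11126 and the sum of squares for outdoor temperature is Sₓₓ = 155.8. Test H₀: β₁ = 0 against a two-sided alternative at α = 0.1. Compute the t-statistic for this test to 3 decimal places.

t = 2.408

MSE = SSE/(n − 2) = 11126/231 = 48.1645.
SE(β̂₁) = √(MSE/Sₓₓ) = √(48.1645/155.8) = 0.556006.
t = 1.339 / 0.556006 = 2.408.
df = n − 2 = 231.
Two-sided p ≈ 0.0168, which is < 0.1, so reject H₀.
There is evidence that outdoor temperature is associated with electricity consumption.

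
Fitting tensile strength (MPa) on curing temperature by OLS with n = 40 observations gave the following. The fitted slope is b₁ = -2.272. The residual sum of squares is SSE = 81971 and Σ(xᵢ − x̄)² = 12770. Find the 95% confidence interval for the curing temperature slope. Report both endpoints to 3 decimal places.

MSE = SSE/(n − 2) = 81971/38 = 2157.13.
SE(b₁) = √(MSE/Sₓₓ) = √(2157.13/12770) = 0.411001.
df = n − 2 = 38.
t* = t_{0.025, 38} = 2.024394.
Margin = t* × SE = 2.024394 × 0.411001 = 0.83203.
CI: -2.272 ± 0.83203 → (-3.104, -1.440).
With 95% confidence, each one-unit increase in curing temperature is associated with a change of between -3.104 and -1.440 MPa in tensile strength.

(-3.104, -1.440)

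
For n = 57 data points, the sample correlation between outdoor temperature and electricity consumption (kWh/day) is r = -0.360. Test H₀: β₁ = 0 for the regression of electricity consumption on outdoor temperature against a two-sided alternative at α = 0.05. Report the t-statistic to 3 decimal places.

t = r·√(n − 2)/√(1 − r²) = -0.360·√55/√0.8704 = -2.862.
df = n − 2 = 55.
Two-sided p ≈ 0.0059, which is < 0.05, so reject H₀.
There is evidence of a linear association between outdoor temperature and electricity consumption.

t = -2.862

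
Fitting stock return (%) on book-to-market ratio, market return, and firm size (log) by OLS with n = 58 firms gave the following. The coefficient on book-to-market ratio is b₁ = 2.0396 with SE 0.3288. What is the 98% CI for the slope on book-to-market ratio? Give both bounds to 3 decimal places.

df = n − k − 1 = 58 − 3 − 1 = 54.
t* = t_{0.01, 54} = 2.39741.
Margin = t* × SE = 2.39741 × 0.3288 = 0.78827.
CI: 2.0396 ± 0.78827 → (1.251, 2.828).
With 98% confidence, each one-unit increase in book-to-market ratio is associated with a change of between 1.251 and 2.828 % in stock return, holding the other predictors fixed.

(1.251, 2.828)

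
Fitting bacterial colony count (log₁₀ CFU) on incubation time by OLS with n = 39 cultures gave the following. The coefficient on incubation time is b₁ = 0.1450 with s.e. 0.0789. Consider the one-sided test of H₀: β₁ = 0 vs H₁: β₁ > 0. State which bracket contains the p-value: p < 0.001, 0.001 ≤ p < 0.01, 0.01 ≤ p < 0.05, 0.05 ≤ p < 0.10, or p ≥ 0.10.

0.01 ≤ p < 0.05

t = 0.1450 / 0.0789 = 1.838.
df = n − 2 = 39 − 2 = 37.
One-sided p = P(T_{37} > t) ≈ 0.0371.
So 0.01 ≤ p < 0.05.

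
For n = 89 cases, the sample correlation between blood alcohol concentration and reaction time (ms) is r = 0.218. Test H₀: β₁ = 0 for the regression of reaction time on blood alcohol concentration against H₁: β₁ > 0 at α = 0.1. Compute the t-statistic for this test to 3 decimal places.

t = r·√(n − 2)/√(1 − r²) = 0.218·√87/√0.952476 = 2.083.
df = n − 2 = 87.
One-sided p ≈ 0.0201, which is < 0.1, so reject H₀.
There is evidence of a linear association between blood alcohol concentration and reaction time.

t = 2.083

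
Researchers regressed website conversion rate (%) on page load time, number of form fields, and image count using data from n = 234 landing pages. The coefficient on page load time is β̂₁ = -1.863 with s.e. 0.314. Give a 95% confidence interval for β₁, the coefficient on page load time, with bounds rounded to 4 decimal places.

df = n − k − 1 = 234 − 3 − 1 = 230.
t* = t_{0.025, 230} = 1.970332.
Margin = t* × SE = 1.970332 × 0.314 = 0.618684.
CI: -1.863 ± 0.618684 → (-2.4817, -1.2443).
With 95% confidence, each one-unit increase in page load time is associated with a change of between -2.4817 and -1.2443 % in website conversion rate, holding the other predictors fixed.

(-2.4817, -1.2443)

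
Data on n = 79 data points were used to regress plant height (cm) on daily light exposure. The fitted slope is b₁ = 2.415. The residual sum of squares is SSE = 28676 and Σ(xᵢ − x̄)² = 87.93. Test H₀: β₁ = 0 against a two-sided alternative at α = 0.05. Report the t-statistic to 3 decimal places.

MSE = SSE/(n − 2) = 28676/77 = 372.416.
SE(b₁) = √(MSE/Sₓₓ) = √(372.416/87.93) = 2.058.
t = 2.415 / 2.058 = 1.173.
df = n − 2 = 77.
Two-sided p ≈ 0.2442, which is ≥ 0.05, so fail to reject H₀.
The data do not give significant evidence of an association between daily light exposure and plant height.

t = 1.173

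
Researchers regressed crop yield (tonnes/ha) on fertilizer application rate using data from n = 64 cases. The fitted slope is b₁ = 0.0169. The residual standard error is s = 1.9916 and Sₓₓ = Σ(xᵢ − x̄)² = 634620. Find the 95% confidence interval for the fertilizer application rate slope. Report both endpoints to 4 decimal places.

(0.0119, 0.0219)

SE(b₁) = s/√Sₓₓ = 1.9916/√634620 = 0.00250003.
df = n − 2 = 62.
t* = t_{0.025, 62} = 1.998972.
Margin = t* × SE = 1.998972 × 0.00250003 = 0.004997.
CI: 0.0169 ± 0.004997 → (0.0119, 0.0219).
With 95% confidence, each one-unit increase in fertilizer application rate is associated with a change of between 0.0119 and 0.0219 tonnes/ha in crop yield.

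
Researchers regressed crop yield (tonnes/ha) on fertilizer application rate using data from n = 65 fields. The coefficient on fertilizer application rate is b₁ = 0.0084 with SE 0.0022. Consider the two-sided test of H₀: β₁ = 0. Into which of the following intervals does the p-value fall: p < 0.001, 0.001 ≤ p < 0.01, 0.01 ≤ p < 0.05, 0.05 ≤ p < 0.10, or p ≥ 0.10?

p < 0.001

t = 0.0084 / 0.0022 = 3.818.
df = n − 2 = 65 − 2 = 63.
Two-sided p = 2·P(T_{63} > |t|) ≈ 0.0003.
So p < 0.001.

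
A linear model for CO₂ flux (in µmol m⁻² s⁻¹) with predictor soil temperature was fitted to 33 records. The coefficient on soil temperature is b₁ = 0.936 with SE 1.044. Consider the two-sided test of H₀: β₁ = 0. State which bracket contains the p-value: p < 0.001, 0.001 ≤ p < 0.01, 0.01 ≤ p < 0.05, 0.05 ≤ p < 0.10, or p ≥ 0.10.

p ≥ 0.10

t = 0.936 / 1.044 = 0.897.
df = n − 2 = 33 − 2 = 31.
Two-sided p = 2·P(T_{31} > |t|) ≈ 0.3769.
So p ≥ 0.10.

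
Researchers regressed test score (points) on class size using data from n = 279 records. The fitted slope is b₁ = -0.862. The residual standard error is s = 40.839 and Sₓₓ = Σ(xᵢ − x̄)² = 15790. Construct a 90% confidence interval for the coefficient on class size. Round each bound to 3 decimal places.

(-1.398, -0.326)

SE(b₁) = s/√Sₓₓ = 40.839/√15790 = 0.325001.
df = n − 2 = 277.
t* = t_{0.05, 277} = 1.650373.
Margin = t* × SE = 1.650373 × 0.325001 = 0.53637.
CI: -0.862 ± 0.53637 → (-1.398, -0.326).
With 90% confidence, each one-unit increase in class size is associated with a change of between -1.398 and -0.326 points in test score.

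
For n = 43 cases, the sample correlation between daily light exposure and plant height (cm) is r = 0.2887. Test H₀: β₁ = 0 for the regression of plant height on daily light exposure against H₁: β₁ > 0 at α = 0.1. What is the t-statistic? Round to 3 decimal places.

t = 1.931

t = r·√(n − 2)/√(1 − r²) = 0.2887·√41/√0.916652 = 1.931.
df = n − 2 = 41.
One-sided p ≈ 0.0302, which is < 0.1, so reject H₀.
There is evidence of a linear association between daily light exposure and plant height.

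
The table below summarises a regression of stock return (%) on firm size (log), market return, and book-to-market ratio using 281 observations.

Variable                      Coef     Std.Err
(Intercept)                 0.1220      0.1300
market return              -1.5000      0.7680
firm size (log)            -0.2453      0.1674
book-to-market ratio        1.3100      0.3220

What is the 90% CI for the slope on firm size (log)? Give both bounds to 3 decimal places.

(-0.522, 0.031)

Read off: b = -0.2453, SE = 0.1674 for firm size (log).
df = n − k − 1 = 281 − 3 − 1 = 277.
t* = t_{0.05, 277} = 1.650373.
Margin = t* × SE = 1.650373 × 0.1674 = 0.27627.
CI: -0.2453 ± 0.27627 → (-0.522, 0.031).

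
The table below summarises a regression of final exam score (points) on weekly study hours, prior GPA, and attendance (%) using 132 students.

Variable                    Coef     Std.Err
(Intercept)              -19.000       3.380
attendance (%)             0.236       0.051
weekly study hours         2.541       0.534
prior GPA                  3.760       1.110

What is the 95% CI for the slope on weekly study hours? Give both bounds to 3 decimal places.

Read off: b = 2.541, SE = 0.534 for weekly study hours.
df = n − k − 1 = 132 − 3 − 1 = 128.
t* = t_{0.025, 128} = 1.978671.
Margin = t* × SE = 1.978671 × 0.534 = 1.05661.
CI: 2.541 ± 1.05661 → (1.484, 3.598).

(1.484, 3.598)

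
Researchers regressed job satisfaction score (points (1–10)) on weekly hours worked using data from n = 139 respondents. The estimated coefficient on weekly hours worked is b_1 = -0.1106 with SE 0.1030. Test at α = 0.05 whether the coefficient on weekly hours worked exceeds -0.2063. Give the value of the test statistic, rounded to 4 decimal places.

H₀: β₁ = -0.2063 vs H₁: β₁ > -0.2063.
t = (b_1 − β₁⁰)/SE = (-0.1106 − (-0.2063)) / 0.1030 = 0.9291.
df = n − 2 = 139 − 2 = 137.
One-sided p ≈ 0.1772, which is ≥ 0.05, so fail to reject H₀.
The data do not give significant evidence that the true slope on weekly hours worked exceeds -0.2063 points (1–10) per unit.

t = 0.9291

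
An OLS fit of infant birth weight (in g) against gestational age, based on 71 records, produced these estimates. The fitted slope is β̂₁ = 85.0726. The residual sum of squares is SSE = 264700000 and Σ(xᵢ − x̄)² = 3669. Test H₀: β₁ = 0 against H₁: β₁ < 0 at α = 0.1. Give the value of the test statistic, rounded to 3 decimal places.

t = 2.631

MSE = SSE/(n − 2) = 264700000/69 = 3.83623e+06.
SE(β̂₁) = √(MSE/Sₓₓ) = √(3.83623e+06/3669) = 32.3354.
t = 85.0726 / 32.3354 = 2.631.
df = n − 2 = 69.
One-sided p ≈ 0.9948, which is ≥ 0.1, so fail to reject H₀.
The data do not give significant evidence that the true slope on gestational age is negative.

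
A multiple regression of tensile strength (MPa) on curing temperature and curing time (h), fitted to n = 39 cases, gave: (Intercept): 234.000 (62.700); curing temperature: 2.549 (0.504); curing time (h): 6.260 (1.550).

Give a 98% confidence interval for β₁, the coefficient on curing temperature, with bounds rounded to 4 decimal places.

(1.3220, 3.7760)

Read off: b = 2.549, SE = 0.504 for curing temperature.
df = n − k − 1 = 39 − 2 − 1 = 36.
t* = t_{0.01, 36} = 2.434494.
Margin = t* × SE = 2.434494 × 0.504 = 1.226985.
CI: 2.549 ± 1.226985 → (1.3220, 3.7760).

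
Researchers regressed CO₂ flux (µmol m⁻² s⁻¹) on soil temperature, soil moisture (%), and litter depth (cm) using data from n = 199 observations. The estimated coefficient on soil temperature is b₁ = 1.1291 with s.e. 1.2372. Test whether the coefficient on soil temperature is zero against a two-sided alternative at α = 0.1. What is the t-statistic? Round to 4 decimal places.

H₀: β₁ = 0 vs H₁: β₁ ≠ 0.
t = (b₁ − β₁⁰)/SE = 1.1291 / 1.2372 = 0.9126.
df = n − k − 1 = 199 − 3 − 1 = 195.
Two-sided p ≈ 0.3626, which is ≥ 0.1, so fail to reject H₀.
The data do not give significant evidence of an association between soil temperature and CO₂ flux, after adjusting for the other predictors.

t = 0.9126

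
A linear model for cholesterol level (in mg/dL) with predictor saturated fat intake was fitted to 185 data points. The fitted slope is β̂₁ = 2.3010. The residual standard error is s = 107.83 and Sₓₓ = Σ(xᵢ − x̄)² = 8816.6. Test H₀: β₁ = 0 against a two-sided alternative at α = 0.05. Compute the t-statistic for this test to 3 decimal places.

SE(β̂₁) = s/√Sₓₓ = 107.83/√8816.6 = 1.14839.
t = 2.3010 / 1.14839 = 2.004.
df = n − 2 = 183.
Two-sided p ≈ 0.0466, which is < 0.05, so reject H₀.
There is evidence that saturated fat intake is associated with cholesterol level.

t = 2.004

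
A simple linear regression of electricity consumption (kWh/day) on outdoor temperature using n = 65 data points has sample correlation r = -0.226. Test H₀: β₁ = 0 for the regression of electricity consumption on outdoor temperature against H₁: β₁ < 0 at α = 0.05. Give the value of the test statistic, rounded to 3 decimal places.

t = -1.841

t = r·√(n − 2)/√(1 − r²) = -0.226·√63/√0.948924 = -1.841.
df = n − 2 = 63.
One-sided p ≈ 0.0351, which is < 0.05, so reject H₀.
There is evidence of a linear association between outdoor temperature and electricity consumption.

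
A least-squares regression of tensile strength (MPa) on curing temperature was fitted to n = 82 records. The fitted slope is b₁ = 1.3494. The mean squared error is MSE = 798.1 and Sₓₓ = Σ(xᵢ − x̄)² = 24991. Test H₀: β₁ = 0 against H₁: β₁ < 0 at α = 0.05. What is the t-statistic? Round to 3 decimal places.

SE(b₁) = √(MSE/Sₓₓ) = √(798.1/24991) = 0.178705.
t = 1.3494 / 0.178705 = 7.551.
df = n − 2 = 80.
One-sided p ≈ 1.0000, which is ≥ 0.05, so fail to reject H₀.
The data do not give significant evidence that the true slope on curing temperature is negative.

t = 7.551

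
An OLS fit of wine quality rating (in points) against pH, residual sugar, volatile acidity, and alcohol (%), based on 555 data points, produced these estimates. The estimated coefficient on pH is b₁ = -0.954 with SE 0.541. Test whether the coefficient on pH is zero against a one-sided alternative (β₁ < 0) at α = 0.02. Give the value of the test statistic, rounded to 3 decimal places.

t = -1.763

H₀: β₁ = 0 vs H₁: β₁ < 0.
t = (b₁ − β₁⁰)/SE = -0.954 / 0.541 = -1.763.
df = n − k − 1 = 555 − 4 − 1 = 550.
One-sided p ≈ 0.0392, which is ≥ 0.02, so fail to reject H₀.
The data do not give significant evidence that the true slope on pH is negative, holding the other predictors fixed.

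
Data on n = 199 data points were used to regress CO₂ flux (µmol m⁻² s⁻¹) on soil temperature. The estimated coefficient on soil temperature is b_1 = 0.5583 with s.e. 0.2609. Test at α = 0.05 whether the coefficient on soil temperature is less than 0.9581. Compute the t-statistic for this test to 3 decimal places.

t = -1.532

H₀: β₁ = 0.9581 vs H₁: β₁ < 0.9581.
t = (b_1 − β₁⁰)/SE = (0.5583 − 0.9581) / 0.2609 = -1.532.
df = n − 2 = 199 − 2 = 197.
One-sided p ≈ 0.0635, which is ≥ 0.05, so fail to reject H₀.
The data do not give significant evidence that the true slope on soil temperature is below 0.9581 µmol m⁻² s⁻¹ per unit.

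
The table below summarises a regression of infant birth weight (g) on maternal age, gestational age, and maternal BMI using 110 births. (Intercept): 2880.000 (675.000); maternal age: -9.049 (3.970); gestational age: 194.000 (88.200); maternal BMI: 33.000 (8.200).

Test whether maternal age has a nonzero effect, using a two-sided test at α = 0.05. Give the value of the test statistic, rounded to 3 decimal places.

t = -2.279

Read off: b = -9.049, SE = 3.970 for maternal age.
H₀: β₁ = 0 vs H₁: β₁ ≠ 0.
t = -9.049 / 3.970 = -2.279.
df = n − k − 1 = 110 − 3 − 1 = 106.
Two-sided p ≈ 0.0246, which is < 0.05, so reject H₀.
There is evidence that maternal age is associated with infant birth weight, holding the other predictors fixed.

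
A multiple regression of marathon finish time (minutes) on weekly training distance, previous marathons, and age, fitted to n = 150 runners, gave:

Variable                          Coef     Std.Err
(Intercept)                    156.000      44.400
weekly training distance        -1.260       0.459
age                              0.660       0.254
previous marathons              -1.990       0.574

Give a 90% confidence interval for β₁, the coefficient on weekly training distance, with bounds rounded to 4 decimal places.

(-2.0198, -0.5002)

Read off: b = -1.260, SE = 0.459 for weekly training distance.
df = n − k − 1 = 150 − 3 − 1 = 146.
t* = t_{0.05, 146} = 1.655357.
Margin = t* × SE = 1.655357 × 0.459 = 0.759809.
CI: -1.260 ± 0.759809 → (-2.0198, -0.5002).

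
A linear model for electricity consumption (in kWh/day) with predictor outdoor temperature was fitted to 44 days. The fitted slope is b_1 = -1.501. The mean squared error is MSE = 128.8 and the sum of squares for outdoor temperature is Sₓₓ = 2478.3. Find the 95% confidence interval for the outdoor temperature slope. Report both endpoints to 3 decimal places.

SE(b_1) = √(MSE/Sₓₓ) = √(128.8/2478.3) = 0.227972.
df = n − 2 = 42.
t* = t_{0.025, 42} = 2.018082.
Margin = t* × SE = 2.018082 × 0.227972 = 0.46007.
CI: -1.501 ± 0.46007 → (-1.961, -1.041).
With 95% confidence, each one-unit increase in outdoor temperature is associated with a change of between -1.961 and -1.041 kWh/day in electricity consumption.

(-1.961, -1.041)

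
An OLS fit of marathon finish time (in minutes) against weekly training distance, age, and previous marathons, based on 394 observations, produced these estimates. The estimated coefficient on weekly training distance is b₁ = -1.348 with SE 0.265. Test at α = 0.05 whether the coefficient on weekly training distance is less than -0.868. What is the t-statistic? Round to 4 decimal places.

H₀: β₁ = -0.868 vs H₁: β₁ < -0.868.
t = (b₁ − β₁⁰)/SE = (-1.348 − (-0.868)) / 0.265 = -1.8113.
df = n − k − 1 = 394 − 3 − 1 = 390.
One-sided p ≈ 0.0354, which is < 0.05, so reject H₀.
There is evidence that the true slope on weekly training distance is below -0.868 minutes per unit, holding the other predictors fixed.

t = -1.8113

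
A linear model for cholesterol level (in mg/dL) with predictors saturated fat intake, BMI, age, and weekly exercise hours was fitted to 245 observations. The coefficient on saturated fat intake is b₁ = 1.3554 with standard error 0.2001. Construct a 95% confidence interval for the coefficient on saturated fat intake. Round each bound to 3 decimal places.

df = n − k − 1 = 245 − 4 − 1 = 240.
t* = t_{0.025, 240} = 1.969898.
Margin = t* × SE = 1.969898 × 0.2001 = 0.39418.
CI: 1.3554 ± 0.39418 → (0.961, 1.750).
With 95% confidence, each one-unit increase in saturated fat intake is associated with a change of between 0.961 and 1.750 mg/dL in cholesterol level, holding the other predictors fixed.

(0.961, 1.750)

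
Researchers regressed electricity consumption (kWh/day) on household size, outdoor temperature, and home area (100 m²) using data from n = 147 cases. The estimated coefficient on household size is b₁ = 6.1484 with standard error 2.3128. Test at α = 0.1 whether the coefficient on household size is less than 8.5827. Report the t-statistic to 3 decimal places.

t = -1.053

H₀: β₁ = 8.5827 vs H₁: β₁ < 8.5827.
t = (b₁ − β₁⁰)/SE = (6.1484 − 8.5827) / 2.3128 = -1.053.
df = n − k − 1 = 147 − 3 − 1 = 143.
One-sided p ≈ 0.1472, which is ≥ 0.1, so fail to reject H₀.
The data do not give significant evidence that the true slope on household size is below 8.5827 kWh/day per unit, holding the other predictors fixed.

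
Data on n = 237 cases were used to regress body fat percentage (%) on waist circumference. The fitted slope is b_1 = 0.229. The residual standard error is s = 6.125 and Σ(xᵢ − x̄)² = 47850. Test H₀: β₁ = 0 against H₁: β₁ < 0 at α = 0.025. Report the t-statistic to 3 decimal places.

t = 8.178

SE(b_1) = s/√Sₓₓ = 6.125/√47850 = 0.0280005.
t = 0.229 / 0.0280005 = 8.178.
df = n − 2 = 235.
One-sided p ≈ 1.0000, which is ≥ 0.025, so fail to reject H₀.
The data do not give significant evidence that the true slope on waist circumference is negative.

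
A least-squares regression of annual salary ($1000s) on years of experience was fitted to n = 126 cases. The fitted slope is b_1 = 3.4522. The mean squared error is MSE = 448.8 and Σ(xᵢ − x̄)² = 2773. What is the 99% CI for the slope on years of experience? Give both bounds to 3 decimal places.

(2.400, 4.505)

SE(b_1) = √(MSE/Sₓₓ) = √(448.8/2773) = 0.402301.
df = n − 2 = 124.
t* = t_{0.005, 124} = 2.61606.
Margin = t* × SE = 2.61606 × 0.402301 = 1.05244.
CI: 3.4522 ± 1.05244 → (2.400, 4.505).
With 99% confidence, each one-unit increase in years of experience is associated with a change of between 2.400 and 4.505 $1000s in annual salary.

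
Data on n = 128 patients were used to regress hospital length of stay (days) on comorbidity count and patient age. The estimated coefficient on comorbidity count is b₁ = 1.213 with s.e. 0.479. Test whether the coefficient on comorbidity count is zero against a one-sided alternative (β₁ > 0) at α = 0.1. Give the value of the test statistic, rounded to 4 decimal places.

t = 2.5324

H₀: β₁ = 0 vs H₁: β₁ > 0.
t = (b₁ − β₁⁰)/SE = 1.213 / 0.479 = 2.5324.
df = n − k − 1 = 128 − 2 − 1 = 125.
One-sided p ≈ 0.0063, which is < 0.1, so reject H₀.
There is evidence that the true slope on comorbidity count is positive, holding the other predictors fixed.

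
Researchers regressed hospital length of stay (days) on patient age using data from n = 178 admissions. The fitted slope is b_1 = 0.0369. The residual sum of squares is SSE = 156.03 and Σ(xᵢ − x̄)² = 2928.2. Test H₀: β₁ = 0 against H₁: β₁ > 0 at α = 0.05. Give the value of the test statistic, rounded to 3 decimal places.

t = 2.121

MSE = SSE/(n − 2) = 156.03/176 = 0.886534.
SE(b_1) = √(MSE/Sₓₓ) = √(0.886534/2928.2) = 0.0173999.
t = 0.0369 / 0.0173999 = 2.121.
df = n − 2 = 176.
One-sided p ≈ 0.0177, which is < 0.05, so reject H₀.
There is evidence that the true slope on patient age is positive.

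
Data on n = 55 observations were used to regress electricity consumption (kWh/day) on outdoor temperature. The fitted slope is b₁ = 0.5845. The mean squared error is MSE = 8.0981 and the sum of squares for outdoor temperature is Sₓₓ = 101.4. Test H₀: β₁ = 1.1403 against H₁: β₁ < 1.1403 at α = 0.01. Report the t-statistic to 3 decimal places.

t = -1.967

SE(b₁) = √(MSE/Sₓₓ) = √(8.0981/101.4) = 0.2826.
t = (0.5845 − 1.1403) / 0.2826 = -1.967.
df = n − 2 = 53.
One-sided p ≈ 0.0272, which is ≥ 0.01, so fail to reject H₀.
The data do not give significant evidence that the true slope on outdoor temperature is below 1.1403 kWh/day per unit.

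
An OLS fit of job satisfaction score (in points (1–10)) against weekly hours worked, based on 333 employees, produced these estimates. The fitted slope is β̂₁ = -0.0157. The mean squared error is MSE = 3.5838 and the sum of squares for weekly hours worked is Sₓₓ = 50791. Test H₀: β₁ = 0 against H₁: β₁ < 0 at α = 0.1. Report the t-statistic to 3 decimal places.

t = -1.869

SE(β̂₁) = √(MSE/Sₓₓ) = √(3.5838/50791) = 0.00839998.
t = -0.0157 / 0.00839998 = -1.869.
df = n − 2 = 331.
One-sided p ≈ 0.0312, which is < 0.1, so reject H₀.
There is evidence that the true slope on weekly hours worked is negative.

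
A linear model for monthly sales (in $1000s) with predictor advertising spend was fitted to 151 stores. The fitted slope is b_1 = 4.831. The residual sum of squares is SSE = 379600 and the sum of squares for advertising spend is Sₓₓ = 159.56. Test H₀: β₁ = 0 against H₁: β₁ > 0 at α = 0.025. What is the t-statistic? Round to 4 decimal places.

t = 1.2090

MSE = SSE/(n − 2) = 379600/149 = 2547.65.
SE(b_1) = √(MSE/Sₓₓ) = √(2547.65/159.56) = 3.99584.
t = 4.831 / 3.99584 = 1.2090.
df = n − 2 = 149.
One-sided p ≈ 0.1143, which is ≥ 0.025, so fail to reject H₀.
The data do not give significant evidence that the true slope on advertising spend is positive.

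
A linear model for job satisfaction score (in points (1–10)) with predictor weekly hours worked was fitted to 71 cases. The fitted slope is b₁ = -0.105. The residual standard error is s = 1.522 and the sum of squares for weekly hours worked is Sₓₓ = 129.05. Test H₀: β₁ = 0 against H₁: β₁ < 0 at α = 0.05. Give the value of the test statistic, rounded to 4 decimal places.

SE(b₁) = s/√Sₓₓ = 1.522/√129.05 = 0.133979.
t = -0.105 / 0.133979 = -0.7837.
df = n − 2 = 69.
One-sided p ≈ 0.2179, which is ≥ 0.05, so fail to reject H₀.
The data do not give significant evidence that the true slope on weekly hours worked is negative.

t = -0.7837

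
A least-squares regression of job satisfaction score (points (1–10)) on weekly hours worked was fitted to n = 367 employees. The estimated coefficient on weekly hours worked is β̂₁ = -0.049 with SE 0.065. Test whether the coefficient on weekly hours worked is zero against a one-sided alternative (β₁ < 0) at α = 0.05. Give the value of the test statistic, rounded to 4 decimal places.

H₀: β₁ = 0 vs H₁: β₁ < 0.
t = (β̂₁ − β₁⁰)/SE = -0.049 / 0.065 = -0.7538.
df = n − 2 = 367 − 2 = 365.
One-sided p ≈ 0.2257, which is ≥ 0.05, so fail to reject H₀.
The data do not give significant evidence that the true slope on weekly hours worked is negative.

t = -0.7538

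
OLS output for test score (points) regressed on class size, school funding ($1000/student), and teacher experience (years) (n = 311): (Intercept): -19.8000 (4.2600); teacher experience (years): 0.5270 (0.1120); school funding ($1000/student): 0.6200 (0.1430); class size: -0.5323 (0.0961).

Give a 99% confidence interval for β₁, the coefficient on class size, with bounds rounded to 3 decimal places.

(-0.781, -0.283)

Read off: b = -0.5323, SE = 0.0961 for class size.
df = n − k − 1 = 311 − 3 − 1 = 307.
t* = t_{0.005, 307} = 2.591938.
Margin = t* × SE = 2.591938 × 0.0961 = 0.24909.
CI: -0.5323 ± 0.24909 → (-0.781, -0.283).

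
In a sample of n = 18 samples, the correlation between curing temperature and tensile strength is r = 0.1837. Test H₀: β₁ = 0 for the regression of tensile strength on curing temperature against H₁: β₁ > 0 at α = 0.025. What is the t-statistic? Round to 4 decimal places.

t = r·√(n − 2)/√(1 − r²) = 0.1837·√16/√0.966254 = 0.7475.
df = n − 2 = 16.
One-sided p ≈ 0.2328, which is ≥ 0.025, so fail to reject H₀.
The data do not give significant evidence of a linear association between curing temperature and tensile strength.

t = 0.7475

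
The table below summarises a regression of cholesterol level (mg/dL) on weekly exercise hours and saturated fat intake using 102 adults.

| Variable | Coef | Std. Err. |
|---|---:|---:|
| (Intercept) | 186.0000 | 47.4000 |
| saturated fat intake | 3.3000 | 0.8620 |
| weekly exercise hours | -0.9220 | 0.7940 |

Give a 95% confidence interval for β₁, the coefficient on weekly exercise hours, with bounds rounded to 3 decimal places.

(-2.497, 0.653)

Read off: b = -0.9220, SE = 0.7940 for weekly exercise hours.
df = n − k − 1 = 102 − 2 − 1 = 99.
t* = t_{0.025, 99} = 1.984217.
Margin = t* × SE = 1.984217 × 0.7940 = 1.57547.
CI: -0.9220 ± 1.57547 → (-2.497, 0.653).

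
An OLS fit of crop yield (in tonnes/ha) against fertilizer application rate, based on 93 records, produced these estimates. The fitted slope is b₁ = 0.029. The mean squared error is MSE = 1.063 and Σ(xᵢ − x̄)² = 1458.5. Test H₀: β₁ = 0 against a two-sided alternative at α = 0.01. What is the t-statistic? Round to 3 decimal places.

t = 1.074

SE(b₁) = √(MSE/Sₓₓ) = √(1.063/1458.5) = 0.0269969.
t = 0.029 / 0.0269969 = 1.074.
df = n − 2 = 91.
Two-sided p ≈ 0.2856, which is ≥ 0.01, so fail to reject H₀.
The data do not give significant evidence of an association between fertilizer application rate and crop yield.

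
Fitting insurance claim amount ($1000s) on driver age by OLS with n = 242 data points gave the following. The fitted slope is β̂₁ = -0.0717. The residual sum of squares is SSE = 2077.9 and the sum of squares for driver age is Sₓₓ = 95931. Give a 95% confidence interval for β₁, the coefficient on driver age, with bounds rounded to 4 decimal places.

(-0.0904, -0.0530)

MSE = SSE/(n − 2) = 2077.9/240 = 8.65792.
SE(β̂₁) = √(MSE/Sₓₓ) = √(8.65792/95931) = 0.00950008.
df = n − 2 = 240.
t* = t_{0.025, 240} = 1.969898.
Margin = t* × SE = 1.969898 × 0.00950008 = 0.018714.
CI: -0.0717 ± 0.018714 → (-0.0904, -0.0530).
With 95% confidence, each one-unit increase in driver age is associated with a change of between -0.0904 and -0.0530 $1000s in insurance claim amount.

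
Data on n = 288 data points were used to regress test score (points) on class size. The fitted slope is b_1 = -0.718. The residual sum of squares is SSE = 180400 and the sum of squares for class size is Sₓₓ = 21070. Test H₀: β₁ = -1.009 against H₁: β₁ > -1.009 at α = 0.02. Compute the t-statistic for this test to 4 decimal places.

t = 1.6819

MSE = SSE/(n − 2) = 180400/286 = 630.769.
SE(b_1) = √(MSE/Sₓₓ) = √(630.769/21070) = 0.173023.
t = (-0.718 − (-1.009)) / 0.173023 = 1.6819.
df = n − 2 = 286.
One-sided p ≈ 0.0468, which is ≥ 0.02, so fail to reject H₀.
The data do not give significant evidence that the true slope on class size exceeds -1.009 points per unit.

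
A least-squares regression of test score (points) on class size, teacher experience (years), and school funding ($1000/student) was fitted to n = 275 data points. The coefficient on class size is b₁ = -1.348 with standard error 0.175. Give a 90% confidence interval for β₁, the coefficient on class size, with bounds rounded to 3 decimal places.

(-1.637, -1.059)

df = n − k − 1 = 275 − 3 − 1 = 271.
t* = t_{0.05, 271} = 1.650496.
Margin = t* × SE = 1.650496 × 0.175 = 0.28884.
CI: -1.348 ± 0.28884 → (-1.637, -1.059).
With 90% confidence, each one-unit increase in class size is associated with a change of between -1.637 and -1.059 points in test score, holding the other predictors fixed.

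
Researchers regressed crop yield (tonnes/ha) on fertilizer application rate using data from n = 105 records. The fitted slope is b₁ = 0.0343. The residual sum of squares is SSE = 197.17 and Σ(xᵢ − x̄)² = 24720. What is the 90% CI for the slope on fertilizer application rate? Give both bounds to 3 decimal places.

(0.020, 0.049)

MSE = SSE/(n − 2) = 197.17/103 = 1.91427.
SE(b₁) = √(MSE/Sₓₓ) = √(1.91427/24720) = 0.0087999.
df = n − 2 = 103.
t* = t_{0.05, 103} = 1.659782.
Margin = t* × SE = 1.659782 × 0.0087999 = 0.01461.
CI: 0.0343 ± 0.01461 → (0.020, 0.049).
With 90% confidence, each one-unit increase in fertilizer application rate is associated with a change of between 0.020 and 0.049 tonnes/ha in crop yield.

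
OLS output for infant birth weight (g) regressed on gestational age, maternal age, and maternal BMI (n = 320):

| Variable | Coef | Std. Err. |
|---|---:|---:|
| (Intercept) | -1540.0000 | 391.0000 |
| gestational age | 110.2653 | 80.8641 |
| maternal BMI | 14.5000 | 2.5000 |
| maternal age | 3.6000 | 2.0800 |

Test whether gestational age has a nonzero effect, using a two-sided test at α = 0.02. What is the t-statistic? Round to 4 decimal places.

t = 1.3636

Read off: b = 110.2653, SE = 80.8641 for gestational age.
H₀: β₁ = 0 vs H₁: β₁ ≠ 0.
t = 110.2653 / 80.8641 = 1.3636.
df = n − k − 1 = 320 − 3 − 1 = 316.
Two-sided p ≈ 0.1737, which is ≥ 0.02, so fail to reject H₀.
The data do not give significant evidence of an association between gestational age and infant birth weight, after adjusting for the other predictors.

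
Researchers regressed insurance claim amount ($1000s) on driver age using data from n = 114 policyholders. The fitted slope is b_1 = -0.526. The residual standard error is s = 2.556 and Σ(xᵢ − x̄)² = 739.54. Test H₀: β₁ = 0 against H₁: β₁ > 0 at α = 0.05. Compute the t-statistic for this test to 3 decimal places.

t = -5.596

SE(b_1) = s/√Sₓₓ = 2.556/√739.54 = 0.0939896.
t = -0.526 / 0.0939896 = -5.596.
df = n − 2 = 112.
One-sided p ≈ 1.0000, which is ≥ 0.05, so fail to reject H₀.
The data do not give significant evidence that the true slope on driver age is positive.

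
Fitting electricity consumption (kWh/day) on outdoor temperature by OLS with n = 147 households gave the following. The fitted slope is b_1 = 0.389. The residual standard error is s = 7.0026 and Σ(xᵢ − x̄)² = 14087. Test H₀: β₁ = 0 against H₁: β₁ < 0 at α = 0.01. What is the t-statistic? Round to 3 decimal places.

SE(b_1) = s/√Sₓₓ = 7.0026/√14087 = 0.0589997.
t = 0.389 / 0.0589997 = 6.593.
df = n − 2 = 145.
One-sided p ≈ 1.0000, which is ≥ 0.01, so fail to reject H₀.
The data do not give significant evidence that the true slope on outdoor temperature is negative.

t = 6.593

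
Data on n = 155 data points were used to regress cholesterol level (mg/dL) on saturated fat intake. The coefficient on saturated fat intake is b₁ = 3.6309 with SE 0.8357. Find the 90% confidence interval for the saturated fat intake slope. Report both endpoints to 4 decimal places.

(2.2479, 5.0139)

df = n − 2 = 155 − 2 = 153.
t* = t_{0.05, 153} = 1.654874.
Margin = t* × SE = 1.654874 × 0.8357 = 1.382978.
CI: 3.6309 ± 1.382978 → (2.2479, 5.0139).
With 90% confidence, each one-unit increase in saturated fat intake is associated with a change of between 2.2479 and 5.0139 mg/dL in cholesterol level.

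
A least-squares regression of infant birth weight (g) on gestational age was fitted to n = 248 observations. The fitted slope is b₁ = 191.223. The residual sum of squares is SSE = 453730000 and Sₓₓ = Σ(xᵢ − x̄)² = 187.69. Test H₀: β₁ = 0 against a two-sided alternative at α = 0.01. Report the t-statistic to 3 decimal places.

t = 1.929

MSE = SSE/(n − 2) = 453730000/246 = 1.84443e+06.
SE(b₁) = √(MSE/Sₓₓ) = √(1.84443e+06/187.69) = 99.1313.
t = 191.223 / 99.1313 = 1.929.
df = n − 2 = 246.
Two-sided p ≈ 0.0549, which is ≥ 0.01, so fail to reject H₀.
The data do not give significant evidence of an association between gestational age and infant birth weight.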